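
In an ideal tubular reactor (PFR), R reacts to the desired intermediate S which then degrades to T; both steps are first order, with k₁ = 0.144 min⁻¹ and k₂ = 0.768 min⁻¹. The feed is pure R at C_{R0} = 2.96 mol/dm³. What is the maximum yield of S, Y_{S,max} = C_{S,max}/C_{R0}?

At the optimum, C_{S,max}/C_{R0} = (k₁/k₂)^[k₂/(k₂−k₁)].
= (0.144/0.768)^(0.768/(0.768−0.144)) = (0.1875)^(1.231) = 0.1274.

0.127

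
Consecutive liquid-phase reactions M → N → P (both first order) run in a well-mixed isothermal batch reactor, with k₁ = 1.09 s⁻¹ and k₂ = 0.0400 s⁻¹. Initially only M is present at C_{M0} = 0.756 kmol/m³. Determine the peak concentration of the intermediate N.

0.667 kmol/m³

At the optimum, C_{N,max}/C_{M0} = (k₁/k₂)^[k₂/(k₂−k₁)].
= (1.09/0.0400)^(0.0400/(0.0400−1.09)) = (27.25)^(-0.03810) = 0.8817.
C_{N,max} = 0.8817×0.756 = 0.667 kmol/m³.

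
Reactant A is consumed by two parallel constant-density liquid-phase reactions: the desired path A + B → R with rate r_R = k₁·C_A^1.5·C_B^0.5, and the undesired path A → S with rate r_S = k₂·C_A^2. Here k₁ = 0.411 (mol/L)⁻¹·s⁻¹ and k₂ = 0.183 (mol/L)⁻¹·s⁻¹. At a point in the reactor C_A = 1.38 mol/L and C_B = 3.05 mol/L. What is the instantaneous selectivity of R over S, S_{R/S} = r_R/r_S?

3.34

S_{R/S} = r_R/r_S = (k₁·C_A^1.5·C_B^0.5)/(k₂·C_A^2) = (k₁/k₂)·C_A^-0.5·C_B^0.5.
= (0.411×1.380^1.5×3.050^0.5) / (0.183×1.380^2) = 1.164/0.3485 = 3.34.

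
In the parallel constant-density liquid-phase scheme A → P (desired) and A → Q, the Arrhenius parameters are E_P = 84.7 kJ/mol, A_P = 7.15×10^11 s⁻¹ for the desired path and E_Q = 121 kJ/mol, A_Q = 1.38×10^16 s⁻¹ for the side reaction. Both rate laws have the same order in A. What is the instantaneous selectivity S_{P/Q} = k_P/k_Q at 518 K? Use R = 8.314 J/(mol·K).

0.237

Since both paths have the same order in A, the concentration cancels and S_{P/Q} = k_P/k_Q = (A_P/A_Q)·exp[(E_Q−E_P)/(RT)].
(E_Q−E_P)/(RT) = (121−84.7)×10³/(8.314×518) = 36300/4307 = 8.429.
k_P/k_Q = (7.15×10^11/1.38×10^16)·exp(8.429) = 5.181×10^-5 × 4577 = 0.237.
Since E_P < E_Q, lowering the temperature improves selectivity toward P.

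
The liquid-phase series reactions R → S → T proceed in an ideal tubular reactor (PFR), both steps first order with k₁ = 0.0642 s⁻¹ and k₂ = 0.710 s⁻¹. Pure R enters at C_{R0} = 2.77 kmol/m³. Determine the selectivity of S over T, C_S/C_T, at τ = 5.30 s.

0.311

The intermediate concentration in a first-order A→B→C sequence is C_S = k₁C_{R0}(e^(−k₁τ) − e^(−k₂τ))/(k₂−k₁).
e^(−k₁τ) = e^(−0.0642×5.30) = e^(−0.3403) = 0.7116; e^(−k₂τ) = e^(−3.763) = 0.02321.
C_S = 0.0642×2.77/(0.710−0.0642) × (0.7116−0.02321) = 0.2754×0.6884 = 0.1896 kmol/m³.
C_R = C_{R0}e^(−k₁τ) = 1.971 kmol/m³, so C_T = C_{R0}−C_R−C_S = 0.6094 kmol/m³; C_S/C_T = 0.311.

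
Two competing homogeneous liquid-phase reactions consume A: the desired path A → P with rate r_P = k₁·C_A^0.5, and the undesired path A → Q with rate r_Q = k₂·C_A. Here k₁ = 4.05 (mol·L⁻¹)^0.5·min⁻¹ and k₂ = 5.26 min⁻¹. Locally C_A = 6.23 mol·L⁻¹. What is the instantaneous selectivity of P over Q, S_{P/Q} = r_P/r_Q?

S_{P/Q} = r_P/r_Q = (k₁·C_A^0.5)/(k₂·C_A) = (k₁/k₂)·C_A^-0.5.
= (4.05×6.230^0.5) / (5.26×6.230) = 10.11/32.77 = 0.308.
The undesired path is higher order in A, so low C_A (CSTR or dilute feed) favours P.

0.308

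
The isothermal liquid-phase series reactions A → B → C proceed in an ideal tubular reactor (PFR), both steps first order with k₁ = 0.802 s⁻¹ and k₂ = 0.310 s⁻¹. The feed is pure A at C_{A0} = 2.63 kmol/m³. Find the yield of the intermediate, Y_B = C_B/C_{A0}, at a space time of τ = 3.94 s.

0.411

Solving the coupled first-order balances gives C_B(τ) = [k₁/(k₂−k₁)]·C_{A0}·(e^(−k₁τ) − e^(−k₂τ)).
e^(−k₁τ) = e^(−0.802×3.94) = e^(−3.160) = 0.04243; e^(−k₂τ) = e^(−1.221) = 0.2948.
C_B = 0.802×2.63/(0.310−0.802) × (0.04243−0.2948) = (-4.287)×(-0.2524) = 1.082 kmol/m³.
Y_B = C_B/C_{A0} = 1.082/2.63 = 0.411.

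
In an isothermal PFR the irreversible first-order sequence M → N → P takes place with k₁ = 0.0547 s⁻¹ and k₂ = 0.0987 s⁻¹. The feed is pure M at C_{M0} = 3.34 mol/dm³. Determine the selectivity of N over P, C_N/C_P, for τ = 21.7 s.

For first-order series with pure M initially, C_N(τ) = k₁C_{M0}/(k₂−k₁)·(e^(−k₁τ) − e^(−k₂τ)).
e^(−k₁τ) = e^(−0.0547×21.7) = e^(−1.187) = 0.3051; e^(−k₂τ) = e^(−2.142) = 0.1174.
C_N = 0.0547×3.34/(0.0987−0.0547) × (0.3051−0.1174) = 4.152×0.1877 = 0.7793 mol/dm³.
C_M = C_{M0}e^(−k₁τ) = 1.019 mol/dm³, so C_P = C_{M0}−C_M−C_N = 1.541 mol/dm³; C_N/C_P = 0.506.

0.506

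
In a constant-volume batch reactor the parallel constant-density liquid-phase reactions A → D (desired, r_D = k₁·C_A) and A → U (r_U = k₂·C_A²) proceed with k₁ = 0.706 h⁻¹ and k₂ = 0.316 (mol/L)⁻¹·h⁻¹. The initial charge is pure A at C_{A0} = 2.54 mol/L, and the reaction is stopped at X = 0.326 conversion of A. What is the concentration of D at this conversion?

C_A = C_{A0}(1−X) = 1.712 mol/L.
Along a PFR/batch, dC_D/dC_A = −r_D/(r_D+r_U) = −k₁/(k₁+k₂·C_A).
Integrating from C_{A0} to C_A: C_D = (0.706/0.316)·ln[(0.706+0.316·2.54)/(0.706+0.316·1.71)] = 2.234·ln(1.509/1.247) = 0.4256 mol/L.

0.426 mol/L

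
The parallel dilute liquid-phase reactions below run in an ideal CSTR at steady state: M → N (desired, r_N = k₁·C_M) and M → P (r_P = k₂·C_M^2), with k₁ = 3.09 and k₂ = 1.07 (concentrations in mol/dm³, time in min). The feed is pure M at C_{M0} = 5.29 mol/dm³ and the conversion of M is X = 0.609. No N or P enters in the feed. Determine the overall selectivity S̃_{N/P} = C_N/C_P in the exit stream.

Exit C_M = C_{M0}(1−X) = 5.29×0.391 = 2.068 mol/dm³.
A CSTR operates uniformly at the exit composition, giving r_N = 6.391 and r_P = 4.578 (each k·C_M^n at C_M = 2.068).
Overall selectivity = C_N/C_P = r_Nτ/(r_Pτ) = r_N/r_P = 1.40.

1.40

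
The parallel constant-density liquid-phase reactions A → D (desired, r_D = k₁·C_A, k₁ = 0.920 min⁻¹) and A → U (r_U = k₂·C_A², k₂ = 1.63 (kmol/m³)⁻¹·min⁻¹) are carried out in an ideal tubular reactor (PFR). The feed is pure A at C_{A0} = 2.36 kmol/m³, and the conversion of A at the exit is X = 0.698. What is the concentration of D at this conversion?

0.468 kmol/m³

C_A = C_{A0}(1−X) = 0.7127 kmol/m³.
Along a PFR/batch, dC_D/dC_A = −r_D/(r_D+r_U) = −k₁/(k₁+k₂·C_A).
Integrating from C_{A0} to C_A: C_D = (0.920/1.63)·ln[(0.920+1.63·2.36)/(0.920+1.63·0.713)] = 0.5644·ln(4.767/2.082) = 0.4676 kmol/m³.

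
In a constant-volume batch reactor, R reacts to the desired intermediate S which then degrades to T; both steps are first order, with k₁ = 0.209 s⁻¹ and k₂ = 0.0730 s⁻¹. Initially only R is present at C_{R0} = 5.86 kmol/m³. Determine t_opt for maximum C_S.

The intermediate peaks when r₁ = r₂, i.e. k₁e^(−k₁t) = k₂e^(−k₂t), giving t_opt = ln(k₂/k₁)/(k₂−k₁).
= ln(0.0730/0.209)/(0.0730−0.209) = ln(0.3493)/-0.1360 = -1.052/-0.1360 = 7.73 s.

7.73 s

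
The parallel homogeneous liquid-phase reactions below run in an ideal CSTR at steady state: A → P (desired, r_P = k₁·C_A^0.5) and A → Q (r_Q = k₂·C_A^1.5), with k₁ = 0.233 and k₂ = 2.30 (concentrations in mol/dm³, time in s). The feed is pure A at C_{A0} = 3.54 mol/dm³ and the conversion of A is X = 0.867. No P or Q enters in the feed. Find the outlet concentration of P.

Exit C_A = C_{A0}(1−X) = 3.54×0.133 = 0.4708 mol/dm³.
Rates in a CSTR are evaluated at the outlet concentration: r_P = 0.233×0.4708^0.5 = 0.1599, r_Q = 2.30×0.4708^1.5 = 0.7430.
Fraction of consumed A going to P: r_P/(r_P+r_Q) = 0.1771.
C_P = 0.1771·C_{A0}·X = 0.1771×3.54×0.867 = 0.543 mol/dm³.

0.543 mol/dm³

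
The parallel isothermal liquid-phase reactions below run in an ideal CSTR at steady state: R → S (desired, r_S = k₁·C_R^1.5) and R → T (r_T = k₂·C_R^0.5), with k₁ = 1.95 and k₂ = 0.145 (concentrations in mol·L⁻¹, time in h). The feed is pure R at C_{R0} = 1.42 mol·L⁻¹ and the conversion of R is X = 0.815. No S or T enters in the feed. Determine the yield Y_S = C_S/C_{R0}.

Exit C_R = C_{R0}(1−X) = 1.42×0.185 = 0.2627 mol·L⁻¹.
Rates in a CSTR are evaluated at the outlet concentration: r_S = 1.95×0.2627^1.5 = 0.2626, r_T = 0.145×0.2627^0.5 = 0.07432.
Fraction of consumed R going to S: r_S/(r_S+r_T) = 0.7794.
C_S = 0.7794·C_{R0}·X = 0.7794×1.42×0.815 = 0.902 mol·L⁻¹; Y_S = C_S/C_{R0} = 0.635.

0.635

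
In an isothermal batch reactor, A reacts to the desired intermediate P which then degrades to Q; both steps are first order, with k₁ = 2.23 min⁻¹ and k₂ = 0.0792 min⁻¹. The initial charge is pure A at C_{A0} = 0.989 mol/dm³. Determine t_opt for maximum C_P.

For first-order series the maximum of C_P occurs at t_opt = ln(k₂/k₁)/(k₂−k₁).
= ln(0.0792/2.23)/(0.0792−2.23) = ln(0.03552)/-2.151 = -3.338/-2.151 = 1.55 min.

1.55 min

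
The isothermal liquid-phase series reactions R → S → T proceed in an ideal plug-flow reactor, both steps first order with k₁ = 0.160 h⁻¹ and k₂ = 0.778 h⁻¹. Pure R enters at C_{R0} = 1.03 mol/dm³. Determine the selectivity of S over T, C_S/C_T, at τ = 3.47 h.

0.445

Solving the coupled first-order balances gives C_S(τ) = [k₁/(k₂−k₁)]·C_{R0}·(e^(−k₁τ) − e^(−k₂τ)).
e^(−k₁τ) = e^(−0.160×3.47) = e^(−0.5552) = 0.5740; e^(−k₂τ) = e^(−2.700) = 0.06723.
C_S = 0.160×1.03/(0.778−0.160) × (0.5740−0.06723) = 0.2667×0.5067 = 0.1351 mol/dm³.
C_R = C_{R0}e^(−k₁τ) = 0.5912 mol/dm³, so C_T = C_{R0}−C_R−C_S = 0.3037 mol/dm³; C_S/C_T = 0.445.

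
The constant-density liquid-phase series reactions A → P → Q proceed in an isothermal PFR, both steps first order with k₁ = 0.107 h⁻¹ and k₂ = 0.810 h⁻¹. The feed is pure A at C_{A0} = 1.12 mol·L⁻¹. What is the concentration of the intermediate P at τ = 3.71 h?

0.106 mol·L⁻¹

The intermediate concentration in a first-order A→B→C sequence is C_P = k₁C_{A0}(e^(−k₁τ) − e^(−k₂τ))/(k₂−k₁).
e^(−k₁τ) = e^(−0.107×3.71) = e^(−0.3970) = 0.6724; e^(−k₂τ) = e^(−3.005) = 0.04953.
C_P = 0.107×1.12/(0.810−0.107) × (0.6724−0.04953) = 0.1705×0.6228 = 0.1062 mol·L⁻¹.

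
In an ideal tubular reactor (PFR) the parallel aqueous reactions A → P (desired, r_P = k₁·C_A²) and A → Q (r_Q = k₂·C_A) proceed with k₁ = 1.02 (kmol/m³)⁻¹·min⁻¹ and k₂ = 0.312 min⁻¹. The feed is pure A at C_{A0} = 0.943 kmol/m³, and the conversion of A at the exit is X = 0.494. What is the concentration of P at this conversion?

C_A = C_{A0}(1−X) = 0.4772 kmol/m³.
Along a PFR/batch, dC_Q/dC_A = −r_Q/(r_P+r_Q) = −k₂/(k₂+k₁·C_A).
Integrating from C_{A0} to C_A: C_Q = (0.312/1.02)·ln[(0.312+1.02·0.943)/(0.312+1.02·0.477)] = 0.3059·ln(1.274/0.7987) = 0.1428 kmol/m³.
Then C_P = (C_{A0}−C_A) − C_Q = 0.4658 − 0.1428 = 0.3230 kmol/m³.

0.323 kmol/m³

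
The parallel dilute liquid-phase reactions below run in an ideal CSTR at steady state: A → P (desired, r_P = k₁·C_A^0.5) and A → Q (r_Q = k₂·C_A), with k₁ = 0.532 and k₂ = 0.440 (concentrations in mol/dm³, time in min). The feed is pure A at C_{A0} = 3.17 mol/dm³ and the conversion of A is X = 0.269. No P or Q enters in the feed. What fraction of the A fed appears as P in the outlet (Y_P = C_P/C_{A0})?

0.119

Exit C_A = C_{A0}(1−X) = 3.17×0.731 = 2.317 mol/dm³.
In a CSTR the entire volume is at exit conditions, so r_P = 0.532×2.317^0.5 = 0.8098 and r_Q = 0.440×2.317 = 1.020.
Fraction of consumed A going to P: r_P/(r_P+r_Q) = 0.4427.
C_P = 0.4427·C_{A0}·X = 0.4427×3.17×0.269 = 0.377 mol/dm³; Y_P = C_P/C_{A0} = 0.119.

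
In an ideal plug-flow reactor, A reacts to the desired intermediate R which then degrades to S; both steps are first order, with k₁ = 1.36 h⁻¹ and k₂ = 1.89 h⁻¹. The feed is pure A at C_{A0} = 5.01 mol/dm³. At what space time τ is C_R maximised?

0.621 h

For first-order series the maximum of C_R occurs at τ_opt = ln(k₂/k₁)/(k₂−k₁).
= ln(1.89/1.36)/(1.89−1.36) = ln(1.390)/0.5300 = 0.3291/0.5300 = 0.621 h.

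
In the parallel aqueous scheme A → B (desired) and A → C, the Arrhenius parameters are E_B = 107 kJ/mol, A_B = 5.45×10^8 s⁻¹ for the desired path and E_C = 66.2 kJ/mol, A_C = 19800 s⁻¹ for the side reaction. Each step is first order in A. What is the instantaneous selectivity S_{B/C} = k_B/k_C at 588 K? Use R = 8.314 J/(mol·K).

6.53

Since both paths have the same order in A, the concentration cancels and S_{B/C} = k_B/k_C = (A_B/A_C)·exp[(E_C−E_B)/(RT)].
(E_C−E_B)/(RT) = (66.2−107)×10³/(8.314×588) = -40800/4889 = -8.346.
k_B/k_C = (5.45×10^8/19800)·exp(-8.346) = 27525 × 2.374×10^-4 = 6.53.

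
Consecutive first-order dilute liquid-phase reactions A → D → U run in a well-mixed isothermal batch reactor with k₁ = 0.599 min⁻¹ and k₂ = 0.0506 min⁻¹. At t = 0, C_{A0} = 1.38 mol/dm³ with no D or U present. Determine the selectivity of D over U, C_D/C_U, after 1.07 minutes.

33.0

For first-order series with pure A initially, C_D(t) = k₁C_{A0}/(k₂−k₁)·(e^(−k₁t) − e^(−k₂t)).
e^(−k₁t) = e^(−0.599×1.07) = e^(−0.6409) = 0.5268; e^(−k₂t) = e^(−0.05414) = 0.9473.
C_D = 0.599×1.38/(0.0506−0.599) × (0.5268−0.9473) = (-1.507)×(-0.4205) = 0.6338 mol/dm³.
C_A = C_{A0}e^(−k₁t) = 0.7270 mol/dm³, so C_U = C_{A0}−C_A−C_D = 0.01919 mol/dm³; C_D/C_U = 33.0.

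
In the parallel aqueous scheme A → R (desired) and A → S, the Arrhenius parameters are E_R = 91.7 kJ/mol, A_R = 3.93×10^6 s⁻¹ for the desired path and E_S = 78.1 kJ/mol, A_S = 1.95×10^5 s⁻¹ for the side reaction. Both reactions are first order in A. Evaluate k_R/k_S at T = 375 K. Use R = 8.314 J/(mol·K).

k_R/k_S = (A_R/A_S)·exp[−(E_R−E_S)/(RT)] = (A_R/A_S)·exp[(E_S−E_R)/(RT)].
(E_S−E_R)/(RT) = (78.1−91.7)×10³/(8.314×375) = -13600/3118 = -4.362.
k_R/k_S = (3.93×10^6/1.95×10^5)·exp(-4.362) = 20.15 × 0.01275 = 0.257.

0.257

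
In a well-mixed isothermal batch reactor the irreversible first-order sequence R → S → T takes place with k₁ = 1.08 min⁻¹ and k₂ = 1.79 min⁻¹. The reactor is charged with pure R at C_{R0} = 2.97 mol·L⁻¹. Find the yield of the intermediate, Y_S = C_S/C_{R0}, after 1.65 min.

Solving the coupled first-order balances gives C_S(t) = [k₁/(k₂−k₁)]·C_{R0}·(e^(−k₁t) − e^(−k₂t)).
e^(−k₁t) = e^(−1.08×1.65) = e^(−1.782) = 0.1683; e^(−k₂t) = e^(−2.954) = 0.05216.
C_S = 1.08×2.97/(1.79−1.08) × (0.1683−0.05216) = 4.518×0.1161 = 0.5247 mol·L⁻¹.
Y_S = C_S/C_{R0} = 0.5247/2.97 = 0.177.

0.177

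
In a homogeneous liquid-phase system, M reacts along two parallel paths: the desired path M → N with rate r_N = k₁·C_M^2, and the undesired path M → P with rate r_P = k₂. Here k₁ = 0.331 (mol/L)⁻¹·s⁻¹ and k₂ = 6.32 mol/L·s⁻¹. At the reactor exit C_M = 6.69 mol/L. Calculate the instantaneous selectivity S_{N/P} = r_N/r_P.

S_{N/P} = r_N/r_P = (k₁·C_M^2)/(k₂) = (k₁/k₂)·C_M^2.
= (0.331×6.690^2) / (6.32) = 14.81/6.320 = 2.34.
Since the desired path is higher order in M, keeping C_M high (PFR or concentrated feed) favours N.

2.34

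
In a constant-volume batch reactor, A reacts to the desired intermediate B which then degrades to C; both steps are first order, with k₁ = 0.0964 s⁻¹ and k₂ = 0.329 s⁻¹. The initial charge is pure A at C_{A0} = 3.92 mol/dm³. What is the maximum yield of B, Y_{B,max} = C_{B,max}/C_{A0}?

At the optimum, C_{B,max}/C_{A0} = (k₁/k₂)^[k₂/(k₂−k₁)].
= (0.0964/0.329)^(0.329/(0.329−0.0964)) = (0.2930)^(1.414) = 0.1762.

0.176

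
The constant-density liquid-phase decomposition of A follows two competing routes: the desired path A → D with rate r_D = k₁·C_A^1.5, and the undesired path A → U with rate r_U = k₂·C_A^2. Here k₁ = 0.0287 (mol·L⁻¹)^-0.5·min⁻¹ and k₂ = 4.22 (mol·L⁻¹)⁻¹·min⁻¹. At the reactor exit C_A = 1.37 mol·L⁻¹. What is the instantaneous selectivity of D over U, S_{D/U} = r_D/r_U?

0.00581

S_{D/U} = r_D/r_U = (k₁·C_A^1.5)/(k₂·C_A^2) = (k₁/k₂)·C_A^-0.5.
= (0.0287×1.370^1.5) / (4.22×1.370^2) = 0.04602/7.921 = 0.00581.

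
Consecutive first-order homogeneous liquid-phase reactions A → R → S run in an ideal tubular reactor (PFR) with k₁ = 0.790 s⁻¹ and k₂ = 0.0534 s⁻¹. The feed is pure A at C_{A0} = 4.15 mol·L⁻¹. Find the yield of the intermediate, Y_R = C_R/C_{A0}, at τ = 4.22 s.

0.818

Solving the coupled first-order balances gives C_R(τ) = [k₁/(k₂−k₁)]·C_{A0}·(e^(−k₁τ) − e^(−k₂τ)).
e^(−k₁τ) = e^(−0.790×4.22) = e^(−3.334) = 0.03566; e^(−k₂τ) = e^(−0.2253) = 0.7982.
C_R = 0.790×4.15/(0.0534−0.790) × (0.03566−0.7982) = (-4.451)×(-0.7626) = 3.394 mol·L⁻¹.
Y_R = C_R/C_{A0} = 3.394/4.15 = 0.818.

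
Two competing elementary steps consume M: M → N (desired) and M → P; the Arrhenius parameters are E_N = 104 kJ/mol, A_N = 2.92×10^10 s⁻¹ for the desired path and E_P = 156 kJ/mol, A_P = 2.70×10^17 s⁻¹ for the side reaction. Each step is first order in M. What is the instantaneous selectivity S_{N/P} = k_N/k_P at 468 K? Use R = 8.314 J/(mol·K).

k_N/k_P = (A_N/A_P)·exp[−(E_N−E_P)/(RT)] = (A_N/A_P)·exp[(E_P−E_N)/(RT)].
(E_P−E_N)/(RT) = (156−104)×10³/(8.314×468) = 52000/3891 = 13.36.
k_N/k_P = (2.92×10^10/2.70×10^17)·exp(13.36) = 1.081×10^-7 × 6.369×10^5 = 0.0689.

0.0689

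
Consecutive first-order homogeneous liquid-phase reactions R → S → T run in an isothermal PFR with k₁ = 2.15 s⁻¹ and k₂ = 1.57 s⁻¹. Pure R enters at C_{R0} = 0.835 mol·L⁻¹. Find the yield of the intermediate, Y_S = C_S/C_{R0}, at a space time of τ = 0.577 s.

For first-order series with pure R initially, C_S(τ) = k₁C_{R0}/(k₂−k₁)·(e^(−k₁τ) − e^(−k₂τ)).
e^(−k₁τ) = e^(−2.15×0.577) = e^(−1.241) = 0.2892; e^(−k₂τ) = e^(−0.9059) = 0.4042.
C_S = 2.15×0.835/(1.57−2.15) × (0.2892−0.4042) = (-3.095)×(-0.1150) = 0.3558 mol·L⁻¹.
Y_S = C_S/C_{R0} = 0.3558/0.835 = 0.426.

0.426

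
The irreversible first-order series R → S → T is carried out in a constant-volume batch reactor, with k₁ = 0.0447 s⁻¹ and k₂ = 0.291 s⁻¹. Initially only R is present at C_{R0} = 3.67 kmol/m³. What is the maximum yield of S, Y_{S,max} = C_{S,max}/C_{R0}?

At the optimum, C_{S,max}/C_{R0} = (k₁/k₂)^[k₂/(k₂−k₁)].
= (0.0447/0.291)^(0.291/(0.291−0.0447)) = (0.1536)^(1.181) = 0.1093.

0.109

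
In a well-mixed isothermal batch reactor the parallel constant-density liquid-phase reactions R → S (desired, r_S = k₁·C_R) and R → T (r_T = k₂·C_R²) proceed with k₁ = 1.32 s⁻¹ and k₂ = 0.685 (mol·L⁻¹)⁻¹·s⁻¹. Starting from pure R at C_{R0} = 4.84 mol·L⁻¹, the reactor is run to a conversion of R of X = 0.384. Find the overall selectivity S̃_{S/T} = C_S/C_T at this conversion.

0.499

C_R = C_{R0}(1−X) = 2.981 mol·L⁻¹.
Along a PFR/batch, dC_S/dC_R = −r_S/(r_S+r_T) = −k₁/(k₁+k₂·C_R).
Integrating from C_{R0} to C_R: C_S = (1.32/0.685)·ln[(1.32+0.685·4.84)/(1.32+0.685·2.98)] = 1.927·ln(4.635/3.362) = 0.6188 mol·L⁻¹.
C_T = (C_{R0}−C_R)−C_S = 1.240 mol·L⁻¹; S̃_{S/T} = 0.6188/1.240 = 0.499.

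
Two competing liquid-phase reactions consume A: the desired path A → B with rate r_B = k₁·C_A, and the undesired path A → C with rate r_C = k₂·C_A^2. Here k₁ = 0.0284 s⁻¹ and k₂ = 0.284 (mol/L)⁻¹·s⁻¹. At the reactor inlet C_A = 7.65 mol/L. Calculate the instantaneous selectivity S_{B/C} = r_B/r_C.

S_{B/C} = r_B/r_C = (k₁·C_A)/(k₂·C_A^2) = (k₁/k₂)·C_A⁻¹.
= (0.0284×7.650) / (0.284×7.650^2) = 0.2173/16.62 = 0.0131.
The undesired path is higher order in A, so low C_A (CSTR or dilute feed) favours B.

0.0131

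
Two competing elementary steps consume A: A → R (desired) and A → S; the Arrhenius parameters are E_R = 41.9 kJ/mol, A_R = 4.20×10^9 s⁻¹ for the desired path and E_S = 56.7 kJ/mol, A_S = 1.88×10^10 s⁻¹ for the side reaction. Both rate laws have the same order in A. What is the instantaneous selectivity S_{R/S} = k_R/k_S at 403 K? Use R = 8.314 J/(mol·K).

k_R/k_S = (A_R/A_S)·exp[−(E_R−E_S)/(RT)] = (A_R/A_S)·exp[(E_S−E_R)/(RT)].
(E_S−E_R)/(RT) = (56.7−41.9)×10³/(8.314×403) = 14800/3351 = 4.417.
k_R/k_S = (4.20×10^9/1.88×10^10)·exp(4.417) = 0.2234 × 82.86 = 18.5.

18.5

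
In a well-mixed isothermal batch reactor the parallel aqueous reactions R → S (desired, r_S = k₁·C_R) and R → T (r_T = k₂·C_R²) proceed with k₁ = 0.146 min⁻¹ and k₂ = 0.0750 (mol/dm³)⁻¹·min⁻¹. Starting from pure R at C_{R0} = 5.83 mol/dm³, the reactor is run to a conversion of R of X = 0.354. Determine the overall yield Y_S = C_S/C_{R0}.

0.103

C_R = C_{R0}(1−X) = 3.766 mol/dm³.
Along a PFR/batch, dC_S/dC_R = −r_S/(r_S+r_T) = −k₁/(k₁+k₂·C_R).
Integrating from C_{R0} to C_R: C_S = (0.146/0.0750)·ln[(0.146+0.0750·5.83)/(0.146+0.0750·3.77)] = 1.947·ln(0.5832/0.4285) = 0.6004 mol/dm³.
Y_S = C_S/C_{R0} = 0.6004/5.83 = 0.103.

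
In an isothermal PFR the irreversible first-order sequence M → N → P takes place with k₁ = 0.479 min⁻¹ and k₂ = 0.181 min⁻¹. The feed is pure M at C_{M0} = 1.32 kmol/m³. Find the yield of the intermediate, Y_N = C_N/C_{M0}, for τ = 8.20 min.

0.333

Solving the coupled first-order balances gives C_N(τ) = [k₁/(k₂−k₁)]·C_{M0}·(e^(−k₁τ) − e^(−k₂τ)).
e^(−k₁τ) = e^(−0.479×8.20) = e^(−3.928) = 0.01969; e^(−k₂τ) = e^(−1.484) = 0.2267.
C_N = 0.479×1.32/(0.181−0.479) × (0.01969−0.2267) = (-2.122)×(-0.2070) = 0.4392 kmol/m³.
Y_N = C_N/C_{M0} = 0.4392/1.32 = 0.333.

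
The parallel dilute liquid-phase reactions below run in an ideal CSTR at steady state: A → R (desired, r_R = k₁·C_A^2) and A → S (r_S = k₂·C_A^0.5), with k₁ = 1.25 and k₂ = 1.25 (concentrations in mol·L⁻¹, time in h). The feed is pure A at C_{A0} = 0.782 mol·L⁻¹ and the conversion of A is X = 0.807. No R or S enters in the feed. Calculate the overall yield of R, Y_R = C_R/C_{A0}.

0.0447

Exit C_A = C_{A0}(1−X) = 0.782×0.193 = 0.1509 mol·L⁻¹.
In a CSTR the entire volume is at exit conditions, so r_R = 1.25×0.1509^2 = 0.02847 and r_S = 1.25×0.1509^0.5 = 0.4856.
Fraction of consumed A going to R: r_R/(r_R+r_S) = 0.05539.
C_R = 0.05539·C_{A0}·X = 0.05539×0.782×0.807 = 0.0350 mol·L⁻¹; Y_R = C_R/C_{A0} = 0.0447.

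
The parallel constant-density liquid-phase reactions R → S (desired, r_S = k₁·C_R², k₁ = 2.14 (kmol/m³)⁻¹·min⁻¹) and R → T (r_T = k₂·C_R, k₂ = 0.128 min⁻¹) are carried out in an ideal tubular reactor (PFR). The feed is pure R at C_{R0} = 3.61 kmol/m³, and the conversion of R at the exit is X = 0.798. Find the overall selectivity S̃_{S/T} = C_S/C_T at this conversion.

30.3

C_R = C_{R0}(1−X) = 0.7292 kmol/m³.
Along a PFR/batch, dC_T/dC_R = −r_T/(r_S+r_T) = −k₂/(k₂+k₁·C_R).
Integrating from C_{R0} to C_R: C_T = (0.128/2.14)·ln[(0.128+2.14·3.61)/(0.128+2.14·0.729)] = 0.05981·ln(7.853/1.689) = 0.09194 kmol/m³.
Then C_S = (C_{R0}−C_R) − C_T = 2.881 − 0.09194 = 2.789 kmol/m³.
S̃_{S/T} = C_S/C_T = 2.789/0.09194 = 30.3.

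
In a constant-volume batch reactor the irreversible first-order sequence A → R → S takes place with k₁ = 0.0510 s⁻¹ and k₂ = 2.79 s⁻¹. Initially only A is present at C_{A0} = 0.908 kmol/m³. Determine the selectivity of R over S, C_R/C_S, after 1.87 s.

0.227

For first-order series with pure A initially, C_R(t) = k₁C_{A0}/(k₂−k₁)·(e^(−k₁t) − e^(−k₂t)).
e^(−k₁t) = e^(−0.0510×1.87) = e^(−0.09537) = 0.9090; e^(−k₂t) = e^(−5.217) = 0.005422.
C_R = 0.0510×0.908/(2.79−0.0510) × (0.9090−0.005422) = 0.01691×0.9036 = 0.01528 kmol/m³.
C_A = C_{A0}e^(−k₁t) = 0.8254 kmol/m³, so C_S = C_{A0}−C_A−C_R = 0.06732 kmol/m³; C_R/C_S = 0.227.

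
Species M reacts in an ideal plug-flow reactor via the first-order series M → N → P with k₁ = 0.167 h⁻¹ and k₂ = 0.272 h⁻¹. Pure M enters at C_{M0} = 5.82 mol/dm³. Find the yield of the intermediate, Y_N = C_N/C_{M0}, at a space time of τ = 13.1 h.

0.133

Solving the coupled first-order balances gives C_N(τ) = [k₁/(k₂−k₁)]·C_{M0}·(e^(−k₁τ) − e^(−k₂τ)).
e^(−k₁τ) = e^(−0.167×13.1) = e^(−2.188) = 0.1122; e^(−k₂τ) = e^(−3.563) = 0.02835.
C_N = 0.167×5.82/(0.272−0.167) × (0.1122−0.02835) = 9.257×0.08383 = 0.7759 mol/dm³.
Y_N = C_N/C_{M0} = 0.7759/5.82 = 0.133.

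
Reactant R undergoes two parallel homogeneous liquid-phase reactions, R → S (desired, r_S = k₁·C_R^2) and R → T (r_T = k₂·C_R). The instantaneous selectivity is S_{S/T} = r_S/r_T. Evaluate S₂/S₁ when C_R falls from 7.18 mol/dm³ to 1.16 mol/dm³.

S_{S/T} = (k₁/k₂)·C_R, so S₂/S₁ = (C_{R,2}/C_{R,1}).
= 1.16/7.18 = 0.162.
Selectivity toward S falls as C_R falls — high-concentration operation is favoured.

0.162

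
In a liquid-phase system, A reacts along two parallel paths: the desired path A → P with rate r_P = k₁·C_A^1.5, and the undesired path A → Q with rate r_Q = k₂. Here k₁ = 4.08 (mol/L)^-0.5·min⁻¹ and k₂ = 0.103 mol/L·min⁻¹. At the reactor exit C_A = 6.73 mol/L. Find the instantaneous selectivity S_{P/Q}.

S_{P/Q} = r_P/r_Q = (k₁·C_A^1.5)/(k₂) = (k₁/k₂)·C_A^1.5.
= (4.08×6.730^1.5) / (0.103) = 71.23/0.1030 = 692.
Since the desired path is higher order in A, keeping C_A high (PFR or concentrated feed) favours P.

692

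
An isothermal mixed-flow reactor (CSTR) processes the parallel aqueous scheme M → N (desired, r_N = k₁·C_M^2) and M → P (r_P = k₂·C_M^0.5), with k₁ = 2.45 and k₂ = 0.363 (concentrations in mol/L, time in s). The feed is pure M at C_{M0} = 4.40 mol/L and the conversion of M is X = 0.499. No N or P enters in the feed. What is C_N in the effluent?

Exit C_M = C_{M0}(1−X) = 4.40×0.501 = 2.204 mol/L.
Rates in a CSTR are evaluated at the outlet concentration: r_N = 2.45×2.204^2 = 11.91, r_P = 0.363×2.204^0.5 = 0.5390.
Fraction of consumed M going to N: r_N/(r_N+r_P) = 0.9567.
C_N = 0.9567·C_{M0}·X = 0.9567×4.40×0.499 = 2.10 mol/L.

2.10 mol/L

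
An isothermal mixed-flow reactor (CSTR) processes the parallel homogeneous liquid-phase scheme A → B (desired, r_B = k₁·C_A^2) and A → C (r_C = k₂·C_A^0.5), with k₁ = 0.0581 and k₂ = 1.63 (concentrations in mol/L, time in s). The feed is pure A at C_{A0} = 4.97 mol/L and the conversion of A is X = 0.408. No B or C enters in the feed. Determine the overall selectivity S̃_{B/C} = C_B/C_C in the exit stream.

Exit C_A = C_{A0}(1−X) = 4.97×0.592 = 2.942 mol/L.
A CSTR operates uniformly at the exit composition, giving r_B = 0.5030 and r_C = 2.796 (each k·C_A^n at C_A = 2.942).
Overall selectivity = C_B/C_C = r_Bτ/(r_Cτ) = r_B/r_C = 0.180.

0.180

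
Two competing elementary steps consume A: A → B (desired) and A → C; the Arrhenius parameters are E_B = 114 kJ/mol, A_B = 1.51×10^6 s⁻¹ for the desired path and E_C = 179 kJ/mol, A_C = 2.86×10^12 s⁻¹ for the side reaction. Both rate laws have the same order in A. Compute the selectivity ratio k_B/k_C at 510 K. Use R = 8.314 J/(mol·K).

2.40

Since both paths have the same order in A, the concentration cancels and S_{B/C} = k_B/k_C = (A_B/A_C)·exp[(E_C−E_B)/(RT)].
(E_C−E_B)/(RT) = (179−114)×10³/(8.314×510) = 65000/4240 = 15.33.
k_B/k_C = (1.51×10^6/2.86×10^12)·exp(15.33) = 5.280×10^-7 × 4.546×10^6 = 2.40.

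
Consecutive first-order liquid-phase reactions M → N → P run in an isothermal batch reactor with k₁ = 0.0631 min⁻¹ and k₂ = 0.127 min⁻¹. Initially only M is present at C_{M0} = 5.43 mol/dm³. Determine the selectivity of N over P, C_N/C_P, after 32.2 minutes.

For first-order series with pure M initially, C_N(t) = k₁C_{M0}/(k₂−k₁)·(e^(−k₁t) − e^(−k₂t)).
e^(−k₁t) = e^(−0.0631×32.2) = e^(−2.032) = 0.1311; e^(−k₂t) = e^(−4.089) = 0.01675.
C_N = 0.0631×5.43/(0.127−0.0631) × (0.1311−0.01675) = 5.362×0.1143 = 0.6131 mol/dm³.
C_M = C_{M0}e^(−k₁t) = 0.7119 mol/dm³, so C_P = C_{M0}−C_M−C_N = 4.105 mol/dm³; C_N/C_P = 0.149.

0.149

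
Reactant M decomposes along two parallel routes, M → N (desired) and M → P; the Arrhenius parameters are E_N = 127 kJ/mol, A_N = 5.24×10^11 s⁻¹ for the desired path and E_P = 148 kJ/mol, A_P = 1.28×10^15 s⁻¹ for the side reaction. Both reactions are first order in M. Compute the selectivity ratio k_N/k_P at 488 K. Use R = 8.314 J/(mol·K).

Since both paths have the same order in M, the concentration cancels and S_{N/P} = k_N/k_P = (A_N/A_P)·exp[(E_P−E_N)/(RT)].
(E_P−E_N)/(RT) = (148−127)×10³/(8.314×488) = 21000/4057 = 5.176.
k_N/k_P = (5.24×10^11/1.28×10^15)·exp(5.176) = 4.094×10^-4 × 177.0 = 0.0724.
Since E_N < E_P, lowering the temperature improves selectivity toward N.

0.0724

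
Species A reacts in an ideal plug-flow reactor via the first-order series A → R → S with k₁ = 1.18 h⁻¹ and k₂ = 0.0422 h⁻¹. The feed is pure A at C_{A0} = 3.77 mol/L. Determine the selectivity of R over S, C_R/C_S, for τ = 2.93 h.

The intermediate concentration in a first-order A→B→C sequence is C_R = k₁C_{A0}(e^(−k₁τ) − e^(−k₂τ))/(k₂−k₁).
e^(−k₁τ) = e^(−1.18×2.93) = e^(−3.457) = 0.03151; e^(−k₂τ) = e^(−0.1236) = 0.8837.
C_R = 1.18×3.77/(0.0422−1.18) × (0.03151−0.8837) = (-3.910)×(-0.8522) = 3.332 mol/L.
C_A = C_{A0}e^(−k₁τ) = 0.1188 mol/L, so C_S = C_{A0}−C_A−C_R = 0.3193 mol/L; C_R/C_S = 10.4.

10.4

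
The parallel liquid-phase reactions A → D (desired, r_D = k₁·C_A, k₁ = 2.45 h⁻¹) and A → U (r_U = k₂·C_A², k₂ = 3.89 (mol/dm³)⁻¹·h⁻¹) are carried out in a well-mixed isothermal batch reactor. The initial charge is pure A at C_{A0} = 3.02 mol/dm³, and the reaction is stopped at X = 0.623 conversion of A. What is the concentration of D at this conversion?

C_A = C_{A0}(1−X) = 1.139 mol/dm³.
Along a PFR/batch, dC_D/dC_A = −r_D/(r_D+r_U) = −k₁/(k₁+k₂·C_A).
Integrating from C_{A0} to C_A: C_D = (2.45/3.89)·ln[(2.45+3.89·3.02)/(2.45+3.89·1.14)] = 0.6298·ln(14.20/6.879) = 0.4564 mol/dm³.

0.456 mol/dm³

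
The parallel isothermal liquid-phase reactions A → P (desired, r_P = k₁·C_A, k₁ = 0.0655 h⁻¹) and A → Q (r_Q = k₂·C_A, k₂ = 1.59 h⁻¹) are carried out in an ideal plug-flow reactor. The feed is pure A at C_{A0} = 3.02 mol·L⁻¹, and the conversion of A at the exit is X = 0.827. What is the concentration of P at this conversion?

0.0988 mol·L⁻¹

C_A = C_{A0}(1−X) = 0.5225 mol·L⁻¹.
Both paths are first order in A, so the instantaneous fraction to P is constant: dC_P/d(−C_A) = k₁/(k₁+k₂) = 0.03957.
C_P = 0.03957·(C_{A0}−C_A) = 0.03957×2.498 = 0.0988 mol·L⁻¹.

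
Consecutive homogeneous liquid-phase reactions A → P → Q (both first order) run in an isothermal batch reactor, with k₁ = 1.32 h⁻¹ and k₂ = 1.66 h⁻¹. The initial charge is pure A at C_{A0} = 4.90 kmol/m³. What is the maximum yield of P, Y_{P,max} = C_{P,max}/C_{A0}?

Evaluating C_P at t_opt = ln(k₂/k₁)/(k₂−k₁) gives C_{P,max}/C_{A0} = (k₁/k₂)^[k₂/(k₂−k₁)].
= (1.32/1.66)^(1.66/(1.66−1.32)) = (0.7952)^(4.882) = 0.3266.

0.327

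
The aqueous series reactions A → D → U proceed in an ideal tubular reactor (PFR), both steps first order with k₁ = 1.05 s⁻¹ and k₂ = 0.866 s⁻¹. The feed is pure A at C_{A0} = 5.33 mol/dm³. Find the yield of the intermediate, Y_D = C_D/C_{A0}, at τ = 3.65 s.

0.118

The intermediate concentration in a first-order A→B→C sequence is C_D = k₁C_{A0}(e^(−k₁τ) − e^(−k₂τ))/(k₂−k₁).
e^(−k₁τ) = e^(−1.05×3.65) = e^(−3.833) = 0.02166; e^(−k₂τ) = e^(−3.161) = 0.04239.
C_D = 1.05×5.33/(0.866−1.05) × (0.02166−0.04239) = (-30.42)×(-0.02073) = 0.6306 mol/dm³.
Y_D = C_D/C_{A0} = 0.6306/5.33 = 0.118.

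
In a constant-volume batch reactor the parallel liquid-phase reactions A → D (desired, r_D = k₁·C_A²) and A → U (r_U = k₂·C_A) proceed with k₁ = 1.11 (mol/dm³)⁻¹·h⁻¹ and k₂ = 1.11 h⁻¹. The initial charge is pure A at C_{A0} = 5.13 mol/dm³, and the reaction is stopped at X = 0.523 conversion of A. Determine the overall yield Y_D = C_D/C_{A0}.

0.411

C_A = C_{A0}(1−X) = 2.447 mol/dm³.
Along a PFR/batch, dC_U/dC_A = −r_U/(r_D+r_U) = −k₂/(k₂+k₁·C_A).
Integrating from C_{A0} to C_A: C_U = (1.11/1.11)·ln[(1.11+1.11·5.13)/(1.11+1.11·2.45)] = 1.000·ln(6.804/3.826) = 0.5757 mol/dm³.
Then C_D = (C_{A0}−C_A) − C_U = 2.683 − 0.5757 = 2.107 mol/dm³.
Y_D = C_D/C_{A0} = 2.107/5.13 = 0.411.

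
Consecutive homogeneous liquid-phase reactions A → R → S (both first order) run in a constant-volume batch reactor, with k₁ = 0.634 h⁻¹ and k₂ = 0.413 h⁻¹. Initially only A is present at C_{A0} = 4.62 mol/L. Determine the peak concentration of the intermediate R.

Evaluating C_R at t_opt = ln(k₂/k₁)/(k₂−k₁) gives C_{R,max}/C_{A0} = (k₁/k₂)^[k₂/(k₂−k₁)].
= (0.634/0.413)^(0.413/(0.413−0.634)) = (1.535)^(-1.869) = 0.4489.
C_{R,max} = 0.4489×4.62 = 2.07 mol/L.

2.07 mol/L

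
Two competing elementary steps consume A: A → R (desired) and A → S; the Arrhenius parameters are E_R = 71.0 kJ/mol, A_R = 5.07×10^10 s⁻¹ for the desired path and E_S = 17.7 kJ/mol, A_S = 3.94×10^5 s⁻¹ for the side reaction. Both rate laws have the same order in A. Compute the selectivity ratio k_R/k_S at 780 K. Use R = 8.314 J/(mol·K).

k_R/k_S = (A_R/A_S)·exp[−(E_R−E_S)/(RT)] = (A_R/A_S)·exp[(E_S−E_R)/(RT)].
(E_S−E_R)/(RT) = (17.7−71.0)×10³/(8.314×780) = -53300/6485 = -8.219.
k_R/k_S = (5.07×10^10/3.94×10^5)·exp(-8.219) = 1.287×10^5 × 2.695×10^-4 = 34.7.
Since E_R > E_S, raising the temperature improves selectivity toward R.

34.7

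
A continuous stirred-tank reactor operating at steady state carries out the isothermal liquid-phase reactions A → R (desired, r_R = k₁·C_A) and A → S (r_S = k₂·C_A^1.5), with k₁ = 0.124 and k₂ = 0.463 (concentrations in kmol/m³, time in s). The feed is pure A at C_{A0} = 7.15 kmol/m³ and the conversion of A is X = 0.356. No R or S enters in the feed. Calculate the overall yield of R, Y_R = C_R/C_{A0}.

Exit C_A = C_{A0}(1−X) = 7.15×0.644 = 4.605 kmol/m³.
Rates in a CSTR are evaluated at the outlet concentration: r_R = 0.124×4.605 = 0.5710, r_S = 0.463×4.605^1.5 = 4.575.
Fraction of consumed A going to R: r_R/(r_R+r_S) = 0.1110.
C_R = 0.1110·C_{A0}·X = 0.1110×7.15×0.356 = 0.282 kmol/m³; Y_R = C_R/C_{A0} = 0.0395.

0.0395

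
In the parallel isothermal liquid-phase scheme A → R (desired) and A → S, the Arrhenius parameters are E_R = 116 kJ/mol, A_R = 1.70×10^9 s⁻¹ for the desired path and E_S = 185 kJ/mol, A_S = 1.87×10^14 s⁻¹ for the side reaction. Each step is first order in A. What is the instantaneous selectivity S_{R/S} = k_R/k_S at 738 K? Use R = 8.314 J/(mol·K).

With equal orders, S_{R/S} = k_R/k_S = (A_R/A_S)·exp[(E_S−E_R)/(RT)].
(E_S−E_R)/(RT) = (185−116)×10³/(8.314×738) = 69000/6136 = 11.25.
k_R/k_S = (1.70×10^9/1.87×10^14)·exp(11.25) = 9.091×10^-6 × 76543 = 0.696.
Since E_R < E_S, lowering the temperature improves selectivity toward R.

0.696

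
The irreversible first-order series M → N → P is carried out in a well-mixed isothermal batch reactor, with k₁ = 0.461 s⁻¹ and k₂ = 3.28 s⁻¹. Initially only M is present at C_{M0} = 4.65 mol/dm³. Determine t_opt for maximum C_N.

The intermediate peaks when r₁ = r₂, i.e. k₁e^(−k₁t) = k₂e^(−k₂t), giving t_opt = ln(k₂/k₁)/(k₂−k₁).
= ln(3.28/0.461)/(3.28−0.461) = ln(7.115)/2.819 = 1.962/2.819 = 0.696 s.

0.696 s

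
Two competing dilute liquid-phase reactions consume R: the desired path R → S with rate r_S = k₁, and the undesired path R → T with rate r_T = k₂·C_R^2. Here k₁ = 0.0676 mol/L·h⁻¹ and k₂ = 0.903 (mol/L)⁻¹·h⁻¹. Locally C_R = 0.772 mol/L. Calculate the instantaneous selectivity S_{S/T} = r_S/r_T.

0.126

S_{S/T} = r_S/r_T = (k₁)/(k₂·C_R^2) = (k₁/k₂)·C_R^-2.
= (0.0676) / (0.903×0.7720^2) = 0.06760/0.5382 = 0.126.
The undesired path is higher order in R, so low C_R (CSTR or dilute feed) favours S.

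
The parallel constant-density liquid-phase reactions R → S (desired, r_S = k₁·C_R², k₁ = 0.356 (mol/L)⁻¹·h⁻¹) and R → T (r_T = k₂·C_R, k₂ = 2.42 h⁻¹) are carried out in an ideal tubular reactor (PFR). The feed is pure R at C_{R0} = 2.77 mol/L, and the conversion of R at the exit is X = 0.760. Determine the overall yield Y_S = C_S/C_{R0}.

C_R = C_{R0}(1−X) = 0.6648 mol/L.
Along a PFR/batch, dC_T/dC_R = −r_T/(r_S+r_T) = −k₂/(k₂+k₁·C_R).
Integrating from C_{R0} to C_R: C_T = (2.42/0.356)·ln[(2.42+0.356·2.77)/(2.42+0.356·0.665)] = 6.798·ln(3.406/2.657) = 1.689 mol/L.
Then C_S = (C_{R0}−C_R) − C_T = 2.105 − 1.689 = 0.4160 mol/L.
Y_S = C_S/C_{R0} = 0.4160/2.77 = 0.150.

0.150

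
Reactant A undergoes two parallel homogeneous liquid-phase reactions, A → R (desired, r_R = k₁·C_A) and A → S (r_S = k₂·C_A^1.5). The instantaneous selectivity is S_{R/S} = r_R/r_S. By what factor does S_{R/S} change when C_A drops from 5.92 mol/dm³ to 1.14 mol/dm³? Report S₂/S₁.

2.28

S_{R/S} = (k₁/k₂)·C_A^-0.5, so S₂/S₁ = (C_{A,2}/C_{A,1})^-0.5.
= (1.14/5.92)^(-0.5) = (0.1926)^(-0.5) = 2.28.
Selectivity toward R rises as C_A falls — low-concentration operation is favoured.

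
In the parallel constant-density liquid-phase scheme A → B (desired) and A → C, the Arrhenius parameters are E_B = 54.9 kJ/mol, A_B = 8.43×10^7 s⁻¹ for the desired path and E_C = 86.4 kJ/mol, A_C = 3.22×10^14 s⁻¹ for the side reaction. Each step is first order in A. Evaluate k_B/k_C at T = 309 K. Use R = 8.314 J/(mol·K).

k_B/k_C = (A_B/A_C)·exp[−(E_B−E_C)/(RT)] = (A_B/A_C)·exp[(E_C−E_B)/(RT)].
(E_C−E_B)/(RT) = (86.4−54.9)×10³/(8.314×309) = 31500/2569 = 12.26.
k_B/k_C = (8.43×10^7/3.22×10^14)·exp(12.26) = 2.618×10^-7 × 2.114×10^5 = 0.0553.

0.0553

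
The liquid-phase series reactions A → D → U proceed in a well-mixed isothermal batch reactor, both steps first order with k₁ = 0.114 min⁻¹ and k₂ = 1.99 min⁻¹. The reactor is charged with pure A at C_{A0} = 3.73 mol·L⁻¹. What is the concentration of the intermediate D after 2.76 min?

0.165 mol·L⁻¹

Solving the coupled first-order balances gives C_D(t) = [k₁/(k₂−k₁)]·C_{A0}·(e^(−k₁t) − e^(−k₂t)).
e^(−k₁t) = e^(−0.114×2.76) = e^(−0.3146) = 0.7301; e^(−k₂t) = e^(−5.492) = 0.004118.
C_D = 0.114×3.73/(1.99−0.114) × (0.7301−0.004118) = 0.2267×0.7259 = 0.1645 mol·L⁻¹.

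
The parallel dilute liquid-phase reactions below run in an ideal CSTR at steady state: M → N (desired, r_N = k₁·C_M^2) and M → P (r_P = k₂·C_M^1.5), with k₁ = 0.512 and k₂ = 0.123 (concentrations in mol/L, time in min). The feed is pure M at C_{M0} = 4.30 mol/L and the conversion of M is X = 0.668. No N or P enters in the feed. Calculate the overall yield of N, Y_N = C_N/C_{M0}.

0.556

Exit C_M = C_{M0}(1−X) = 4.30×0.332 = 1.428 mol/L.
A CSTR operates uniformly at the exit composition, giving r_N = 1.043 and r_P = 0.2098 (each k·C_M^n at C_M = 1.428).
Fraction of consumed M going to N: r_N/(r_N+r_P) = 0.8326.
C_N = 0.8326·C_{M0}·X = 0.8326×4.30×0.668 = 2.39 mol/L; Y_N = C_N/C_{M0} = 0.556.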